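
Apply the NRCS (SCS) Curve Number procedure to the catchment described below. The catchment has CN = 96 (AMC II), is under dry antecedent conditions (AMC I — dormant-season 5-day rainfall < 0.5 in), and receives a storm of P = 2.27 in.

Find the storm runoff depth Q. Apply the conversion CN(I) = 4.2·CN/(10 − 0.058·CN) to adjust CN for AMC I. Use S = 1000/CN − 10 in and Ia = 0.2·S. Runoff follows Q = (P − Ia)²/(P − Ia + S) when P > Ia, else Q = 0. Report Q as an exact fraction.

Adjust CN=96 to AMC I: 4.2·96/(10 − 0.058·96) → (2016/5) ÷ (554/125) = 25200/277 ≈ 90.975
Retention S: 1000/CN − 10 with CN=90.975 → S = 125/126 ≈ 0.992 in
Ia = 0.2S: 0.2·0.992 = 0.198 in (exactly 25/126)
Excess rainfall: 2.270 − 0.198 = 2.072 in; P > Ia so Q > 0
Q = (13051/6300)²/((13051/6300) + 125/126) = (170328601/39690000)/(19301/6300) = 170328601/121596300 in ≈ 1.401 in

Q = 170328601/121596300 in ≈ 1.401 in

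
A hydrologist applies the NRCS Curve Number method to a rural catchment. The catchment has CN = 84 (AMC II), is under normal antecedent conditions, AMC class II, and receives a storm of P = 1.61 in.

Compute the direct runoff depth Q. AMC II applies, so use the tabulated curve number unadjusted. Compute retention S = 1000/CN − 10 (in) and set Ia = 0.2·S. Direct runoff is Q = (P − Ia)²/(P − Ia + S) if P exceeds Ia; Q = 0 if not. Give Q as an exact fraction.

AMC II — tabulated CN = 84 applies directly.
Retention S: 1000/CN − 10 with CN=84.000 → S = 40/21 ≈ 1.905 in
Ia = 0.2·(40/21) = 8/21 in ≈ 0.381 in
Since P=1.610 > Ia=0.381: effective rainfall P−Ia = 2581/2100 in
Q = (2581/2100)²/((2581/2100) + 40/21) = (6661561/4410000)/(6581/2100) = 6661561/13820100 in ≈ 0.482 in

Q = 6661561/13820100 in ≈ 0.482 in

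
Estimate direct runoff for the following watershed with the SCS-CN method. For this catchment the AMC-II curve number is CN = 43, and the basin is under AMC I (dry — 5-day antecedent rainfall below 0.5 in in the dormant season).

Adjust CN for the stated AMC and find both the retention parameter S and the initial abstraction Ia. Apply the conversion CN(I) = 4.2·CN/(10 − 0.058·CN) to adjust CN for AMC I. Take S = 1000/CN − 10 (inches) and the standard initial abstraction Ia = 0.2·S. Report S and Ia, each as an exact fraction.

Dry (AMC I): CN(I) = 4.2·43/(10 − 0.058·43) = (903/5)/(3753/500) = 30100/1251 ≈ 24.061
Max retention: S = 1000/(30100/1251) − 10 = 9500/301 in (≈ 31.561 in)
Ia = 0.2S: 0.2·31.561 = 6.312 in (exactly 1900/301)

S = 9500/301 in ≈ 31.561 in; Ia = 1900/301 in ≈ 6.312 in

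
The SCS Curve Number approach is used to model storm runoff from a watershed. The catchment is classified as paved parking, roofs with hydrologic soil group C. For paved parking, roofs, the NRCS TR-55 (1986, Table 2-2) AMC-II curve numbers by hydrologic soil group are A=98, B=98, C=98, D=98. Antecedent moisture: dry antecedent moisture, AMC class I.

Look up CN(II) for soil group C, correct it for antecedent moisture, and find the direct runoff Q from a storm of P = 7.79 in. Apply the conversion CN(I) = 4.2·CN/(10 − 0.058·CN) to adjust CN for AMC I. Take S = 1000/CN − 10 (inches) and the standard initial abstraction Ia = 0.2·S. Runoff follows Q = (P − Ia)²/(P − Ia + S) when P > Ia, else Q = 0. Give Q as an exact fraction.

Q = 626616311281/86599713900 in ≈ 7.236 in

NRCS table: paved parking, roofs, soil group C → CN(II) = 98
Adjust CN=98 to AMC I: 4.2·98/(10 − 0.058·98) → (2058/5) ÷ (1079/250) = 102900/1079 ≈ 95.366
Max retention: S = 1000/(102900/1079) − 10 = 500/1029 in (≈ 0.486 in)
Ia = 0.2·(500/1029) = 100/1029 in ≈ 0.097 in
P − Ia = 7.790 − 0.097 = 791591/102900 ≈ 7.693 in (> 0, runoff occurs)
Q = (791591/102900)²/((791591/102900) + 500/1029) = (626616311281/10588410000)/(841591/102900) = 626616311281/86599713900 in ≈ 7.236 in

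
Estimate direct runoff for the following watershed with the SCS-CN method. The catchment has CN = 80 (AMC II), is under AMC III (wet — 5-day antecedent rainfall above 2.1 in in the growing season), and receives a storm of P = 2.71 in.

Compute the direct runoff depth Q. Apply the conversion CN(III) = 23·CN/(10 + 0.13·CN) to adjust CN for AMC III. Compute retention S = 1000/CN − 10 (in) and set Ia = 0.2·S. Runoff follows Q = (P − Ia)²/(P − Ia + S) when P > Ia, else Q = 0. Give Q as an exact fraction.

Wet (AMC III): CN(III) = 23·80/(10 + 0.13·80) = 1840/(102/5) = 4600/51 ≈ 90.196
Max retention: S = 1000/(4600/51) − 10 = 25/23 in (≈ 1.087 in)
Initial abstraction Ia = S/5 = (25/23)/5 = 5/23 ≈ 0.217 in
P − Ia = 2.710 − 0.217 = 5733/2300 ≈ 2.493 in (> 0, runoff occurs)
Q = (5733/2300)²/((5733/2300) + 25/23) = (32867289/5290000)/(8233/2300) = 32867289/18935900 in ≈ 1.736 in

Q = 32867289/18935900 in ≈ 1.736 in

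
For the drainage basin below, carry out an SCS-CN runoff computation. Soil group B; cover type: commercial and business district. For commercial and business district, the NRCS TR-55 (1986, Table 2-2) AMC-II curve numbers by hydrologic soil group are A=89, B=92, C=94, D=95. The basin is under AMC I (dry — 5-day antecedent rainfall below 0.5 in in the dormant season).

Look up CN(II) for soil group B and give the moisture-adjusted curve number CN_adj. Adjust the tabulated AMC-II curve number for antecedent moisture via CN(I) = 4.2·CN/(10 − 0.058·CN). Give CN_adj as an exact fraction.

CN_adj = 48300/583 ≈ 82.847

NRCS table: commercial and business district, soil group B → CN(II) = 92
CN(I) from CN(II)=92: (4.2·92)/(10 − 0.058·92) = 48300/583 ≈ 82.847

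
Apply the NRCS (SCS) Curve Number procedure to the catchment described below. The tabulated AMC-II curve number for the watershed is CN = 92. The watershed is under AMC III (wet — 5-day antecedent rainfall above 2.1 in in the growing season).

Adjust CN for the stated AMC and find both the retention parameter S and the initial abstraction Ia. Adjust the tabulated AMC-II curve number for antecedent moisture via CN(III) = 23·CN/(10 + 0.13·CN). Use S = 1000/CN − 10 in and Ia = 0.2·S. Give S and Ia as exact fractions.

S = 200/529 in ≈ 0.378 in; Ia = 40/529 in ≈ 0.076 in

Wet (AMC III): CN(III) = 23·92/(10 + 0.13·92) = 2116/(549/25) = 52900/549 ≈ 96.357
Retention S: 1000/CN − 10 with CN=96.357 → S = 200/529 ≈ 0.378 in
Initial abstraction Ia = S/5 = (200/529)/5 = 40/529 ≈ 0.076 in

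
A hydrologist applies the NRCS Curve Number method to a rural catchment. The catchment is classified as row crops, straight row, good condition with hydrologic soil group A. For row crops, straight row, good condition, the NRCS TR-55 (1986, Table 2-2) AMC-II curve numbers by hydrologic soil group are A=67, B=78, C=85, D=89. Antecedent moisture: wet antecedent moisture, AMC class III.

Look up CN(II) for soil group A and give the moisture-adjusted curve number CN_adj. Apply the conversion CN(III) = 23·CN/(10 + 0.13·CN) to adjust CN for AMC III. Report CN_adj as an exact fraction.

NRCS table: row crops, straight row, good condition, soil group A → CN(II) = 67
Adjust CN=67 to AMC III: 23·67/(10 + 0.13·67) → 1541 ÷ (1871/100) = 154100/1871 ≈ 82.362

CN_adj = 154100/1871 ≈ 82.362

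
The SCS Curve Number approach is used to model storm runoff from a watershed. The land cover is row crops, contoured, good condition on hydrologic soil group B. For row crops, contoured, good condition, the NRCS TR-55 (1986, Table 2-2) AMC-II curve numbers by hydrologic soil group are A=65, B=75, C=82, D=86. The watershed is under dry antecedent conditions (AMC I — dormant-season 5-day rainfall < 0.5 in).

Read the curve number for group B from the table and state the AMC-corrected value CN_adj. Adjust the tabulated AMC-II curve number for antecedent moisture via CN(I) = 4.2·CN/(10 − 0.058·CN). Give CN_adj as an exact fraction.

CN_adj = 6300/113 ≈ 55.752

NRCS table: row crops, contoured, good condition, soil group B → CN(II) = 75
CN(I) from CN(II)=75: (4.2·75)/(10 − 0.058·75) = 6300/113 ≈ 55.752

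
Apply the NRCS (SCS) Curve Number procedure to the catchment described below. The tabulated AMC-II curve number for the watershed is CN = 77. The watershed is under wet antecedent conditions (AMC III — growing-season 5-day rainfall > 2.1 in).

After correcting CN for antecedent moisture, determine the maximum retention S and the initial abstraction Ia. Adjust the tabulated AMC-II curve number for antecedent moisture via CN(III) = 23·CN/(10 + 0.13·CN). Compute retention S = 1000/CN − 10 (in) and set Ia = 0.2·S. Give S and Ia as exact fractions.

Adjust CN=77 to AMC III: 23·77/(10 + 0.13·77) → 1771 ÷ (2001/100) = 7700/87 ≈ 88.506
S = 1000/(7700/87) − 10 = 100/77 in ≈ 1.299 in
Ia = 0.2·(100/77) = 20/77 in ≈ 0.260 in

S = 100/77 in ≈ 1.299 in; Ia = 20/77 in ≈ 0.260 in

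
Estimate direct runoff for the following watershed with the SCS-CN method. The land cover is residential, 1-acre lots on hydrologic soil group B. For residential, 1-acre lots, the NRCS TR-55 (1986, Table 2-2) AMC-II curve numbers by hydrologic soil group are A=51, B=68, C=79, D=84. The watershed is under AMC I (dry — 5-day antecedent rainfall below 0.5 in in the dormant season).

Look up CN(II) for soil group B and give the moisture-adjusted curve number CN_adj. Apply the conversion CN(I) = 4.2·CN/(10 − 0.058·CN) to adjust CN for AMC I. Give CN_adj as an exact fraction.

NRCS table: residential, 1-acre lots, soil group B → CN(II) = 68
CN(I) from CN(II)=68: (4.2·68)/(10 − 0.058·68) = 35700/757 ≈ 47.160

CN_adj = 35700/757 ≈ 47.160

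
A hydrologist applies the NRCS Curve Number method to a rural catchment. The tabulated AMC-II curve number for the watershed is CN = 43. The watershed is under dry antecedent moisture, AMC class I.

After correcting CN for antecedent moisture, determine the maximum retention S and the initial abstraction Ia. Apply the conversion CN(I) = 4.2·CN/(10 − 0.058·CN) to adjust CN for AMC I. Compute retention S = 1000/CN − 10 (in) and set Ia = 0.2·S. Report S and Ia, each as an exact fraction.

S = 9500/301 in ≈ 31.561 in; Ia = 1900/301 in ≈ 6.312 in

Adjust CN=43 to AMC I: 4.2·43/(10 − 0.058·43) → (903/5) ÷ (3753/500) = 30100/1251 ≈ 24.061
Retention S: 1000/CN − 10 with CN=24.061 → S = 9500/301 ≈ 31.561 in
Initial abstraction Ia = S/5 = (9500/301)/5 = 1900/301 ≈ 6.312 in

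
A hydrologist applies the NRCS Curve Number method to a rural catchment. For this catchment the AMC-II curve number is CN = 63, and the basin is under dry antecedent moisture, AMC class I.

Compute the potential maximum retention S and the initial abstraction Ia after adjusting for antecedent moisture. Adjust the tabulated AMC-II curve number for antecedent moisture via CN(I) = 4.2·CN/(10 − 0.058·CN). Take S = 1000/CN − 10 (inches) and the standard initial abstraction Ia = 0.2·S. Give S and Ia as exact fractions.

Dry (AMC I): CN(I) = 4.2·63/(10 − 0.058·63) = (1323/5)/(3173/500) = 132300/3173 ≈ 41.696
S = 1000/(132300/3173) − 10 = 18500/1323 in ≈ 13.983 in
Initial abstraction Ia = S/5 = (18500/1323)/5 = 3700/1323 ≈ 2.797 in

S = 18500/1323 in ≈ 13.983 in; Ia = 3700/1323 in ≈ 2.797 in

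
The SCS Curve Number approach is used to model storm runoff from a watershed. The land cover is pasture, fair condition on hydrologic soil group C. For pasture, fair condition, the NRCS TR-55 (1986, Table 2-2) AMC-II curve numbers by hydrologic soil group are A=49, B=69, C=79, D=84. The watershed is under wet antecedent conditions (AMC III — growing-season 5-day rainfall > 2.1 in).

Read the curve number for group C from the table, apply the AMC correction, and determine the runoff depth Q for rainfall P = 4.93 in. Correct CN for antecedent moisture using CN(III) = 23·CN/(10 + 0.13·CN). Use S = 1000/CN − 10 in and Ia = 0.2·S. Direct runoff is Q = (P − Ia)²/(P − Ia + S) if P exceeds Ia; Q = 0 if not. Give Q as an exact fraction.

Q = 728941995961/193289007700 in ≈ 3.771 in

NRCS table: pasture, fair condition, soil group C → CN(II) = 79
CN(III) from CN(II)=79: (23·79)/(10 + 0.13·79) = 181700/2027 ≈ 89.640
Retention S: 1000/CN − 10 with CN=89.640 → S = 2100/1817 ≈ 1.156 in
Initial abstraction Ia = S/5 = (2100/1817)/5 = 420/1817 ≈ 0.231 in
Excess rainfall: 4.930 − 0.231 = 4.699 in; P > Ia so Q > 0
Runoff Q = (P−Ia)²/(P−Ia+S) = (4.699)²/(4.699+1.156) = 728941995961/193289007700 ≈ 3.771 in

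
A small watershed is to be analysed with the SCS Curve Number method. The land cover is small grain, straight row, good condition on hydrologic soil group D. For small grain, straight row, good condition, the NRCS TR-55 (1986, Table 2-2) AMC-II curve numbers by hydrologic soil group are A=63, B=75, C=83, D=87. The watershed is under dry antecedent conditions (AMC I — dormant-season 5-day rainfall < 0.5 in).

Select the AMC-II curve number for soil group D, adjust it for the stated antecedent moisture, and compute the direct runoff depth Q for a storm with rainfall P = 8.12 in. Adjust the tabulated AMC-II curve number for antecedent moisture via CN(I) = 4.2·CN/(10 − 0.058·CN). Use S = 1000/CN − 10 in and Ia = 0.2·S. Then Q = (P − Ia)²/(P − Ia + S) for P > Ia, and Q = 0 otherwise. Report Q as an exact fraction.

NRCS table: small grain, straight row, good condition, soil group D → CN(II) = 87
CN(I) from CN(II)=87: (4.2·87)/(10 − 0.058·87) = 182700/2477 ≈ 73.759
Retention S: 1000/CN − 10 with CN=73.759 → S = 6500/1827 ≈ 3.558 in
Initial abstraction Ia = S/5 = (6500/1827)/5 = 1300/1827 ≈ 0.712 in
Excess rainfall: 8.120 − 0.712 = 7.408 in; P > Ia so Q > 0
Q = (338381/45675)²/((338381/45675) + 6500/1827) = (114501701161/2086205625)/(500881/45675) = 114501701161/22877739675 in ≈ 5.005 in

Q = 114501701161/22877739675 in ≈ 5.005 in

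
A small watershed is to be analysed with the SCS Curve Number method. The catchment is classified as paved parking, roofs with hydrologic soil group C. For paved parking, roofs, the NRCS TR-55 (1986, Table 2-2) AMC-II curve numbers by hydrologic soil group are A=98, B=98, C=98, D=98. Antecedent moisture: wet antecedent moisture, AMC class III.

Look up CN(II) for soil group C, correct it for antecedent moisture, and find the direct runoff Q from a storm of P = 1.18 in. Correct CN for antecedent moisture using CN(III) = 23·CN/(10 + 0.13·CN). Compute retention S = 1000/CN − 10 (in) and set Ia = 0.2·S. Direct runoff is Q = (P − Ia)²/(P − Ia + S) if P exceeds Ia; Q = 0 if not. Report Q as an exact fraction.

Q = 4289333049/3972280550 in ≈ 1.080 in

NRCS table: paved parking, roofs, soil group C → CN(II) = 98
Wet (AMC III): CN(III) = 23·98/(10 + 0.13·98) = 2254/(1137/50) = 112700/1137 ≈ 99.120
Retention S: 1000/CN − 10 with CN=99.120 → S = 100/1127 ≈ 0.089 in
Ia = 0.2·(100/1127) = 20/1127 in ≈ 0.018 in
Excess rainfall: 1.180 − 0.018 = 1.162 in; P > Ia so Q > 0
Runoff Q = (P−Ia)²/(P−Ia+S) = (1.162)²/(1.162+0.089) = 4289333049/3972280550 ≈ 1.080 in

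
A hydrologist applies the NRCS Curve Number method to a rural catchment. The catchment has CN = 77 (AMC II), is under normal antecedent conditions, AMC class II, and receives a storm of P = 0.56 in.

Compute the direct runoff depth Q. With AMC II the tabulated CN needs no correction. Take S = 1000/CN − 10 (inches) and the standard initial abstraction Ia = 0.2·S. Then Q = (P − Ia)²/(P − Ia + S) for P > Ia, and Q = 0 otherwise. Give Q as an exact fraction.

AMC II — tabulated CN = 77 applies directly.
Max retention: S = 1000/77 − 10 = 230/77 in (≈ 2.987 in)
Initial abstraction Ia = S/5 = (230/77)/5 = 46/77 ≈ 0.597 in
P = 0.560 ≤ Ia = 0.597 in: entire storm abstracted, Q = 0.

Q = 0 in ≈ 0.000 in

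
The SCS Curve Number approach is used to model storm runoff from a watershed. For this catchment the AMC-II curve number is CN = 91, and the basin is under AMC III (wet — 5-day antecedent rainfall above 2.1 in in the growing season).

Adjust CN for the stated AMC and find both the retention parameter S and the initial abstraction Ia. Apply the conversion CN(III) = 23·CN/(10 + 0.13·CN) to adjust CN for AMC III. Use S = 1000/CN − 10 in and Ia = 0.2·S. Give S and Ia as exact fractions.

Wet (AMC III): CN(III) = 23·91/(10 + 0.13·91) = 2093/(2183/100) = 209300/2183 ≈ 95.877
S = 1000/(209300/2183) − 10 = 900/2093 in ≈ 0.430 in
Initial abstraction Ia = S/5 = (900/2093)/5 = 180/2093 ≈ 0.086 in

S = 900/2093 in ≈ 0.430 in; Ia = 180/2093 in ≈ 0.086 in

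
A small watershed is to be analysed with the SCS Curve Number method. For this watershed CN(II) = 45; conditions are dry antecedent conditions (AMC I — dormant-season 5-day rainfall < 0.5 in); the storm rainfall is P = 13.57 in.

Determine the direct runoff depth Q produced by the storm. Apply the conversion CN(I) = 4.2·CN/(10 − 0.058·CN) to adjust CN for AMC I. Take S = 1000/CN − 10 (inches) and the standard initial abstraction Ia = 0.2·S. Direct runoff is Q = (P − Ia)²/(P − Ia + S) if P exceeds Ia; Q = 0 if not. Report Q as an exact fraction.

Q = 21454339729/13163339700 in ≈ 1.630 in

CN(I) from CN(II)=45: (4.2·45)/(10 − 0.058·45) = 18900/739 ≈ 25.575
Retention S: 1000/CN − 10 with CN=25.575 → S = 5500/189 ≈ 29.101 in
Ia = 0.2S: 0.2·29.101 = 5.820 in (exactly 1100/189)
Since P=13.570 > Ia=5.820: effective rainfall P−Ia = 146473/18900 in
Runoff Q = (P−Ia)²/(P−Ia+S) = (7.750)²/(7.750+29.101) = 21454339729/13163339700 ≈ 1.630 in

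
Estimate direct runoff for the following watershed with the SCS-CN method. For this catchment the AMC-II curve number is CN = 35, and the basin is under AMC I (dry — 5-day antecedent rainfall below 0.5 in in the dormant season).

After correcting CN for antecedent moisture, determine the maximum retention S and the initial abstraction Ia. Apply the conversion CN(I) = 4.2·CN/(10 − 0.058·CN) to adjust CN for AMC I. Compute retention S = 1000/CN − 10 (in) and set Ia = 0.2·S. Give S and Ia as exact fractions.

S = 6500/147 in ≈ 44.218 in; Ia = 1300/147 in ≈ 8.844 in

Dry (AMC I): CN(I) = 4.2·35/(10 − 0.058·35) = 147/(797/100) = 14700/797 ≈ 18.444
Max retention: S = 1000/(14700/797) − 10 = 6500/147 in (≈ 44.218 in)
Ia = 0.2·(6500/147) = 1300/147 in ≈ 8.844 in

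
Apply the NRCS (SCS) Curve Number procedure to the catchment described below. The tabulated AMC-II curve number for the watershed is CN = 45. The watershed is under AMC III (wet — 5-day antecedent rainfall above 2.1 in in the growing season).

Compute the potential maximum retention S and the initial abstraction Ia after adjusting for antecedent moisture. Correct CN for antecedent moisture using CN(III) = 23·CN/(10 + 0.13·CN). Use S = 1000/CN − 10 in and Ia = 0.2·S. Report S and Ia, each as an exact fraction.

S = 1100/207 in ≈ 5.314 in; Ia = 220/207 in ≈ 1.063 in

CN(III) from CN(II)=45: (23·45)/(10 + 0.13·45) = 20700/317 ≈ 65.300
Retention S: 1000/CN − 10 with CN=65.300 → S = 1100/207 ≈ 5.314 in
Initial abstraction Ia = S/5 = (1100/207)/5 = 220/207 ≈ 1.063 in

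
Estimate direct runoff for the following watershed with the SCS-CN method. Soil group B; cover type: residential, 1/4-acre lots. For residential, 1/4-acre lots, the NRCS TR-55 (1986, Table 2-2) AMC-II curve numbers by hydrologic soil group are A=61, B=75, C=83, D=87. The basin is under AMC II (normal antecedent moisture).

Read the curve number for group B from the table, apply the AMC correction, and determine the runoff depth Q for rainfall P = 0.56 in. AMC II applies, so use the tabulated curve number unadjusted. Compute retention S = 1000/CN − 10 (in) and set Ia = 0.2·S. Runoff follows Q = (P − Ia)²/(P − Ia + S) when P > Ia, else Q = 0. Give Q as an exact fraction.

NRCS table: residential, 1/4-acre lots, soil group B → CN(II) = 75
Average conditions: CN = 75 (no AMC adjustment).
Retention S: 1000/CN − 10 with CN=75.000 → S = 10/3 ≈ 3.333 in
Initial abstraction Ia = S/5 = (10/3)/5 = 2/3 ≈ 0.667 in
P = 0.560 ≤ Ia = 0.667 in: entire storm abstracted, Q = 0.

Q = 0 in ≈ 0.000 in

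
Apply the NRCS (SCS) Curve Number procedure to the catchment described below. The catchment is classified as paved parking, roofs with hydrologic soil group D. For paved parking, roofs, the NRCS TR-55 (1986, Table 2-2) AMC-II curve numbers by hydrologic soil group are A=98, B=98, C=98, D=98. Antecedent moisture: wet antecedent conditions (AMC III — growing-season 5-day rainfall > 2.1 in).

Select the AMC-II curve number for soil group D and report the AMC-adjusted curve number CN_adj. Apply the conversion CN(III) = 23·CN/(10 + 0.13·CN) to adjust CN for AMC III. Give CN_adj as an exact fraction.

NRCS table: paved parking, roofs, soil group D → CN(II) = 98
Wet (AMC III): CN(III) = 23·98/(10 + 0.13·98) = 2254/(1137/50) = 112700/1137 ≈ 99.120

CN_adj = 112700/1137 ≈ 99.120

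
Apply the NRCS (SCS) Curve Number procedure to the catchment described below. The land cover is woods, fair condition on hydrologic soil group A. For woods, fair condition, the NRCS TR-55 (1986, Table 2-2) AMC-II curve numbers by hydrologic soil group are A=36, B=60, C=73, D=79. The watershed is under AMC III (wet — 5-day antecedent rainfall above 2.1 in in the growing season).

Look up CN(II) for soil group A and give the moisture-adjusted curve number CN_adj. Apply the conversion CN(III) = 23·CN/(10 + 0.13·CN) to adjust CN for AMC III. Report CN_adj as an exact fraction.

CN_adj = 20700/367 ≈ 56.403

NRCS table: woods, fair condition, soil group A → CN(II) = 36
Adjust CN=36 to AMC III: 23·36/(10 + 0.13·36) → 828 ÷ (367/25) = 20700/367 ≈ 56.403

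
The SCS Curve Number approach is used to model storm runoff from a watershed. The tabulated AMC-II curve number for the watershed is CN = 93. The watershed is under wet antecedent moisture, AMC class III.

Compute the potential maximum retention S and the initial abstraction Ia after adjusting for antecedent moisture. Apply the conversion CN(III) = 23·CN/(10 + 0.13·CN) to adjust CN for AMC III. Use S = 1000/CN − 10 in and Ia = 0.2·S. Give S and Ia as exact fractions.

CN(III) from CN(II)=93: (23·93)/(10 + 0.13·93) = 213900/2209 ≈ 96.831
S = 1000/(213900/2209) − 10 = 700/2139 in ≈ 0.327 in
Ia = 0.2·(700/2139) = 140/2139 in ≈ 0.065 in

S = 700/2139 in ≈ 0.327 in; Ia = 140/2139 in ≈ 0.065 in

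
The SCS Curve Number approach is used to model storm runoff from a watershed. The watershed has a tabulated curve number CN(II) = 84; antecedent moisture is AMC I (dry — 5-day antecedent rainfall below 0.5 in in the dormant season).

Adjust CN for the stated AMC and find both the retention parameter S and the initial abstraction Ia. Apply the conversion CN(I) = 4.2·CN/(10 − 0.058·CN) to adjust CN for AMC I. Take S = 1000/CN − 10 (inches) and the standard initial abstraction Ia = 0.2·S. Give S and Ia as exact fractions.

S = 2000/441 in ≈ 4.535 in; Ia = 400/441 in ≈ 0.907 in

CN(I) from CN(II)=84: (4.2·84)/(10 − 0.058·84) = 44100/641 ≈ 68.799
S = 1000/(44100/641) − 10 = 2000/441 in ≈ 4.535 in
Ia = 0.2·(2000/441) = 400/441 in ≈ 0.907 in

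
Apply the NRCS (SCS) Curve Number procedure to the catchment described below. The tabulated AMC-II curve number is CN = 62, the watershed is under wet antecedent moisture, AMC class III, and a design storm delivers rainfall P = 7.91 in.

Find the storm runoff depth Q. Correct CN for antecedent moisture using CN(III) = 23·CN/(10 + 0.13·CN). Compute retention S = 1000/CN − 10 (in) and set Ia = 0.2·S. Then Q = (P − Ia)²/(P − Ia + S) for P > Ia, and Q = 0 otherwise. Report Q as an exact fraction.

Q = 276658116289/51049587900 in ≈ 5.419 in

CN(III) from CN(II)=62: (23·62)/(10 + 0.13·62) = 71300/903 ≈ 78.959
S = 1000/(71300/903) − 10 = 1900/713 in ≈ 2.665 in
Ia = 0.2·(1900/713) = 380/713 in ≈ 0.533 in
P − Ia = 7.910 − 0.533 = 525983/71300 ≈ 7.377 in (> 0, runoff occurs)
Q: (525983/71300)² ÷ (715983/71300) = 276658116289/51049587900 in (≈ 5.419 in)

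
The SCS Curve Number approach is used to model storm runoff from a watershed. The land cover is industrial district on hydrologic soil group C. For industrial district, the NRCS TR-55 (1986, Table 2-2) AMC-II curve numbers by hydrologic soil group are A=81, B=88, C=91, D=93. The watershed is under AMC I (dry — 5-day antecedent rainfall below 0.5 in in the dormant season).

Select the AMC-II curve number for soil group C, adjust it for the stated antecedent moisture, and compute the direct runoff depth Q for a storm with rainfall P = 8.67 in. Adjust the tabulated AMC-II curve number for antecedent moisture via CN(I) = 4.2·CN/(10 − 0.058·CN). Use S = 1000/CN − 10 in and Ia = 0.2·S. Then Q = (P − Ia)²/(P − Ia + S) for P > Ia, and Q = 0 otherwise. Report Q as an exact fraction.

Q = 90925117947/14274724100 in ≈ 6.370 in

NRCS table: industrial district, soil group C → CN(II) = 91
CN(I) from CN(II)=91: (4.2·91)/(10 − 0.058·91) = 63700/787 ≈ 80.940
Max retention: S = 1000/(63700/787) − 10 = 1500/637 in (≈ 2.355 in)
Ia = 0.2·(1500/637) = 300/637 in ≈ 0.471 in
Since P=8.670 > Ia=0.471: effective rainfall P−Ia = 522279/63700 in
Runoff Q = (P−Ia)²/(P−Ia+S) = (8.199)²/(8.199+2.355) = 90925117947/14274724100 ≈ 6.370 in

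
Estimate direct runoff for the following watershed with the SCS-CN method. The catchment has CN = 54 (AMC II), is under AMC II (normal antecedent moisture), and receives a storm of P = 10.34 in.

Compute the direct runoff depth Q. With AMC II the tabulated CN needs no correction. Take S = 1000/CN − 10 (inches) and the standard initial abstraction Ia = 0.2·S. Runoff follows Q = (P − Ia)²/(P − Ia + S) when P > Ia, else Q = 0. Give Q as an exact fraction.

AMC II — tabulated CN = 54 applies directly.
S = 1000/54 − 10 = 230/27 in ≈ 8.519 in
Ia = 0.2S: 0.2·8.519 = 1.704 in (exactly 46/27)
Since P=10.340 > Ia=1.704: effective rainfall P−Ia = 11659/1350 in
Q = (11659/1350)²/((11659/1350) + 230/27) = (135932281/1822500)/(23159/1350) = 135932281/31264650 in ≈ 4.348 in

Q = 135932281/31264650 in ≈ 4.348 in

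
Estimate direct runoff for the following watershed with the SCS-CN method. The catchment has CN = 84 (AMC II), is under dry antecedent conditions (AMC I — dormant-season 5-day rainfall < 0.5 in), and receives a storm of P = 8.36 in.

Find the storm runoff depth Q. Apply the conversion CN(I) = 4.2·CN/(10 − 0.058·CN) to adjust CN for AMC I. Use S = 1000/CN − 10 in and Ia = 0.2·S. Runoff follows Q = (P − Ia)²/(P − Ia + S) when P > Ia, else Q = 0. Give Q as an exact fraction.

Dry (AMC I): CN(I) = 4.2·84/(10 − 0.058·84) = (1764/5)/(641/125) = 44100/641 ≈ 68.799
Retention S: 1000/CN − 10 with CN=68.799 → S = 2000/441 ≈ 4.535 in
Ia = 0.2·(2000/441) = 400/441 in ≈ 0.907 in
Excess rainfall: 8.360 − 0.907 = 7.453 in; P > Ia so Q > 0
Runoff Q = (P−Ia)²/(P−Ia+S) = (7.453)²/(7.453+4.535) = 6751744561/1457163225 ≈ 4.633 in

Q = 6751744561/1457163225 in ≈ 4.633 in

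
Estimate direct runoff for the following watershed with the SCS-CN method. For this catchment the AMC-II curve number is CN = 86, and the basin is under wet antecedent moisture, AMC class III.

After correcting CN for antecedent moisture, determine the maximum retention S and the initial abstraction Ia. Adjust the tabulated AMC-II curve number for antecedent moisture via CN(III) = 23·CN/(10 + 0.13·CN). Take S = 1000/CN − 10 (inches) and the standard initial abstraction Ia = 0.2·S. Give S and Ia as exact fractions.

Adjust CN=86 to AMC III: 23·86/(10 + 0.13·86) → 1978 ÷ (1059/50) = 98900/1059 ≈ 93.390
Max retention: S = 1000/(98900/1059) − 10 = 700/989 in (≈ 0.708 in)
Ia = 0.2S: 0.2·0.708 = 0.142 in (exactly 140/989)

S = 700/989 in ≈ 0.708 in; Ia = 140/989 in ≈ 0.142 in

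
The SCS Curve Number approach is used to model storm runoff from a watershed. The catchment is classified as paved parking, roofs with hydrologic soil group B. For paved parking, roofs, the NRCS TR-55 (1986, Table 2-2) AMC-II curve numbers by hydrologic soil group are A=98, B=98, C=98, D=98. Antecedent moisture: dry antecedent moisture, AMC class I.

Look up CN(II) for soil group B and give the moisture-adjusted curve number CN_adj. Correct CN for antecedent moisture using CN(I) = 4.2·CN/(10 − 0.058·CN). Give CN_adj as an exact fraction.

CN_adj = 102900/1079 ≈ 95.366

NRCS table: paved parking, roofs, soil group B → CN(II) = 98
CN(I) from CN(II)=98: (4.2·98)/(10 − 0.058·98) = 102900/1079 ≈ 95.366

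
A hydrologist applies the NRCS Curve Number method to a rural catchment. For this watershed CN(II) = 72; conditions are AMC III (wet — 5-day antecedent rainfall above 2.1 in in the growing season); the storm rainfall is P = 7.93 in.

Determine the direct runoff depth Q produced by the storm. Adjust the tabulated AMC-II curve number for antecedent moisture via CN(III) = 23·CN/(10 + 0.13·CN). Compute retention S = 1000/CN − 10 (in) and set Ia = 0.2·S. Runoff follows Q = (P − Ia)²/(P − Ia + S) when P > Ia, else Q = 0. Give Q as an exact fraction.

Wet (AMC III): CN(III) = 23·72/(10 + 0.13·72) = 1656/(484/25) = 10350/121 ≈ 85.537
Retention S: 1000/CN − 10 with CN=85.537 → S = 350/207 ≈ 1.691 in
Ia = 0.2·(350/207) = 70/207 in ≈ 0.338 in
Excess rainfall: 7.930 − 0.338 = 7.592 in; P > Ia so Q > 0
Q = (157151/20700)²/((157151/20700) + 350/207) = (24696436801/428490000)/(192151/20700) = 24696436801/3977525700 in ≈ 6.209 in

Q = 24696436801/3977525700 in ≈ 6.209 in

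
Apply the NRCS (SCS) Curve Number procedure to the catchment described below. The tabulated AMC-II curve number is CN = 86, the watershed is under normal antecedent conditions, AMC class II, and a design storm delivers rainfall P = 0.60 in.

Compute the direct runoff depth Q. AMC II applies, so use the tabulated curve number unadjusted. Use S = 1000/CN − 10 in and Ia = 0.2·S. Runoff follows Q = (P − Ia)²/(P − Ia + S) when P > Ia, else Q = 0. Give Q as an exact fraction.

Q = 3481/87935 in ≈ 0.040 in

Average conditions: CN = 86 (no AMC adjustment).
Retention S: 1000/CN − 10 with CN=86.000 → S = 70/43 ≈ 1.628 in
Ia = 0.2·(70/43) = 14/43 in ≈ 0.326 in
Since P=0.600 > Ia=0.326: effective rainfall P−Ia = 59/215 in
Runoff Q = (P−Ia)²/(P−Ia+S) = (0.274)²/(0.274+1.628) = 3481/87935 ≈ 0.040 in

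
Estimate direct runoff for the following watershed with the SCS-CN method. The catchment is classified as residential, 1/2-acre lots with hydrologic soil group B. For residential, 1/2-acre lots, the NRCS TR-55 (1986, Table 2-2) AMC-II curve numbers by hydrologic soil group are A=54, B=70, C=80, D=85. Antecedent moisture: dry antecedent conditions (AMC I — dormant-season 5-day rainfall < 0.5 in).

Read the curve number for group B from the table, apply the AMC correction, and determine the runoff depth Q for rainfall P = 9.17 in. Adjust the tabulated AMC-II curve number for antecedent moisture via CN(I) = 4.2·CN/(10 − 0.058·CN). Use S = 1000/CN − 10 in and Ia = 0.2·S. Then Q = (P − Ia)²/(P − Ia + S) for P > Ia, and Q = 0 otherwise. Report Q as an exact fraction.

NRCS table: residential, 1/2-acre lots, soil group B → CN(II) = 70
Dry (AMC I): CN(I) = 4.2·70/(10 − 0.058·70) = 294/(297/50) = 4900/99 ≈ 49.495
Retention S: 1000/CN − 10 with CN=49.495 → S = 500/49 ≈ 10.204 in
Initial abstraction Ia = S/5 = (500/49)/5 = 100/49 ≈ 2.041 in
P − Ia = 9.170 − 2.041 = 34933/4900 ≈ 7.129 in (> 0, runoff occurs)
Runoff Q = (P−Ia)²/(P−Ia+S) = (7.129)²/(7.129+10.204) = 1220314489/416171700 ≈ 2.932 in

Q = 1220314489/416171700 in ≈ 2.932 in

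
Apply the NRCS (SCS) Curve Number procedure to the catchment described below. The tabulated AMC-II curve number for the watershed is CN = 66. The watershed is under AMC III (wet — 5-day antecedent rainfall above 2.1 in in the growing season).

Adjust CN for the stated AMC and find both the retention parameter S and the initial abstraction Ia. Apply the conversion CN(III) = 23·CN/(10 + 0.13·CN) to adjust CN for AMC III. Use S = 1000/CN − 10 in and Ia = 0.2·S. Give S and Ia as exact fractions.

CN(III) from CN(II)=66: (23·66)/(10 + 0.13·66) = 75900/929 ≈ 81.701
Retention S: 1000/CN − 10 with CN=81.701 → S = 1700/759 ≈ 2.240 in
Ia = 0.2·(1700/759) = 340/759 in ≈ 0.448 in

S = 1700/759 in ≈ 2.240 in; Ia = 340/759 in ≈ 0.448 in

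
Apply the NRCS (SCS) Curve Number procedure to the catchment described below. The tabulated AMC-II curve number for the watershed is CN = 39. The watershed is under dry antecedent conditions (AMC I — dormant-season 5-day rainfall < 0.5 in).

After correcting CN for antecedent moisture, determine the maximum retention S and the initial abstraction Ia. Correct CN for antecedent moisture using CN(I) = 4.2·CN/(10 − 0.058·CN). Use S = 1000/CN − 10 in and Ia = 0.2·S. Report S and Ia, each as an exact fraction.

CN(I) from CN(II)=39: (4.2·39)/(10 − 0.058·39) = 81900/3869 ≈ 21.168
Retention S: 1000/CN − 10 with CN=21.168 → S = 30500/819 ≈ 37.241 in
Ia = 0.2S: 0.2·37.241 = 7.448 in (exactly 6100/819)

S = 30500/819 in ≈ 37.241 in; Ia = 6100/819 in ≈ 7.448 in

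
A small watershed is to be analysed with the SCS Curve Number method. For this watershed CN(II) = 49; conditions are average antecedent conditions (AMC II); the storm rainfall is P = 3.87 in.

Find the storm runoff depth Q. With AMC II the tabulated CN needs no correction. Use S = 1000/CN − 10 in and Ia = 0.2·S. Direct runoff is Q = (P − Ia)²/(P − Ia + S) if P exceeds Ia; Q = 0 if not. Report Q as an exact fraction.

Q = 25596723/97612900 in ≈ 0.262 in

CN(II) = 49; AMC II needs no correction.
Max retention: S = 1000/49 − 10 = 510/49 in (≈ 10.408 in)
Ia = 0.2S: 0.2·10.408 = 2.082 in (exactly 102/49)
Since P=3.870 > Ia=2.082: effective rainfall P−Ia = 8763/4900 in
Q: (8763/4900)² ÷ (59763/4900) = 25596723/97612900 in (≈ 0.262 in)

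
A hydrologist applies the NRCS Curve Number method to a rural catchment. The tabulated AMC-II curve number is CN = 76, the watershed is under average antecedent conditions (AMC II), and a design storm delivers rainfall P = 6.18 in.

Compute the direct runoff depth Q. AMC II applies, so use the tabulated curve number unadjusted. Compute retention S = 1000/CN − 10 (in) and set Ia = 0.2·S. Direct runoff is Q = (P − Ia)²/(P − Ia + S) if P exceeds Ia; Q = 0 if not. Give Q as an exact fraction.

Q = 3087049/873050 in ≈ 3.536 in

Average conditions: CN = 76 (no AMC adjustment).
S = 1000/76 − 10 = 60/19 in ≈ 3.158 in
Ia = 0.2·(60/19) = 12/19 in ≈ 0.632 in
P − Ia = 6.180 − 0.632 = 5271/950 ≈ 5.548 in (> 0, runoff occurs)
Q = (5271/950)²/((5271/950) + 60/19) = (27783441/902500)/(8271/950) = 3087049/873050 in ≈ 3.536 in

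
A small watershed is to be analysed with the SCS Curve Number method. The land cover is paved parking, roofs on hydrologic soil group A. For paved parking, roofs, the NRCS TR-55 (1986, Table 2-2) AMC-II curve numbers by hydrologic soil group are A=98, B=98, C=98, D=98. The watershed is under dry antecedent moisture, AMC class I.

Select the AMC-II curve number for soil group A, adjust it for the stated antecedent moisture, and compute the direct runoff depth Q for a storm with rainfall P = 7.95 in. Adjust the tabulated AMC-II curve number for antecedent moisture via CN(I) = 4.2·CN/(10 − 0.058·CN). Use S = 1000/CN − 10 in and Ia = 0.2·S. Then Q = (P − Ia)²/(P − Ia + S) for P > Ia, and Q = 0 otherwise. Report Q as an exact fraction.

NRCS table: paved parking, roofs, soil group A → CN(II) = 98
Adjust CN=98 to AMC I: 4.2·98/(10 − 0.058·98) → (2058/5) ÷ (1079/250) = 102900/1079 ≈ 95.366
Max retention: S = 1000/(102900/1079) − 10 = 500/1029 in (≈ 0.486 in)
Ia = 0.2·(500/1029) = 100/1029 in ≈ 0.097 in
Excess rainfall: 7.950 − 0.097 = 7.853 in; P > Ia so Q > 0
Q = (161611/20580)²/((161611/20580) + 500/1029) = (26118115321/423536400)/(171611/20580) = 26118115321/3531754380 in ≈ 7.395 in

Q = 26118115321/3531754380 in ≈ 7.395 in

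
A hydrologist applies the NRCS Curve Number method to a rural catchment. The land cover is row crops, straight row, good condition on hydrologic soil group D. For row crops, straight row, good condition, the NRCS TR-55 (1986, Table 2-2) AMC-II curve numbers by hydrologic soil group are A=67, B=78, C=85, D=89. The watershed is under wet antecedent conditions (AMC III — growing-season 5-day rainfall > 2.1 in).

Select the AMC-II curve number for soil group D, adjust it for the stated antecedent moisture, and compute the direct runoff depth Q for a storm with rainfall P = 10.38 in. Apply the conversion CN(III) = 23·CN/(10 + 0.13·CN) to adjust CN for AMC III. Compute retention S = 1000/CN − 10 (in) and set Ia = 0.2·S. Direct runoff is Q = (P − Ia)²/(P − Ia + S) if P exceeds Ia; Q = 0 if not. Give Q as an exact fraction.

Q = 1105427240449/113239323550 in ≈ 9.762 in

NRCS table: row crops, straight row, good condition, soil group D → CN(II) = 89
CN(III) from CN(II)=89: (23·89)/(10 + 0.13·89) = 204700/2157 ≈ 94.900
S = 1000/(204700/2157) − 10 = 1100/2047 in ≈ 0.537 in
Ia = 0.2·(1100/2047) = 220/2047 in ≈ 0.107 in
Excess rainfall: 10.380 − 0.107 = 10.273 in; P > Ia so Q > 0
Q = (1051393/102350)²/((1051393/102350) + 1100/2047) = (1105427240449/10475522500)/(1106393/102350) = 1105427240449/113239323550 in ≈ 9.762 in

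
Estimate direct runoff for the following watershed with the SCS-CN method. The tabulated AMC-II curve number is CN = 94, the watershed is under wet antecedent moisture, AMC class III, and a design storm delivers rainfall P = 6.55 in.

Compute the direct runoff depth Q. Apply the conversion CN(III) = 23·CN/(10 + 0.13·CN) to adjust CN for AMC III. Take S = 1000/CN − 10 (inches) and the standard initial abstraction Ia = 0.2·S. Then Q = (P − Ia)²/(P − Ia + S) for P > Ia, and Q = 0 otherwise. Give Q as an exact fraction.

Q = 19715248921/3165405820 in ≈ 6.228 in

Wet (AMC III): CN(III) = 23·94/(10 + 0.13·94) = 2162/(1111/50) = 108100/1111 ≈ 97.300
Retention S: 1000/CN − 10 with CN=97.300 → S = 300/1081 ≈ 0.278 in
Ia = 0.2·(300/1081) = 60/1081 in ≈ 0.056 in
Since P=6.550 > Ia=0.056: effective rainfall P−Ia = 140411/21620 in
Runoff Q = (P−Ia)²/(P−Ia+S) = (6.494)²/(6.494+0.278) = 19715248921/3165405820 ≈ 6.228 in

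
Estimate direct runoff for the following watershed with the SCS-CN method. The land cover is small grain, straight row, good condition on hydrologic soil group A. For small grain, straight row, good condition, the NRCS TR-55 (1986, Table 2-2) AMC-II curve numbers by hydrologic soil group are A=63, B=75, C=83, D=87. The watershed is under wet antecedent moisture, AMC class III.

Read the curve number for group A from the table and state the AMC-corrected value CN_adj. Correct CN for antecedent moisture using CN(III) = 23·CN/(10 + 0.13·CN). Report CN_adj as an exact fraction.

NRCS table: small grain, straight row, good condition, soil group A → CN(II) = 63
Wet (AMC III): CN(III) = 23·63/(10 + 0.13·63) = 1449/(1819/100) = 144900/1819 ≈ 79.659

CN_adj = 144900/1819 ≈ 79.659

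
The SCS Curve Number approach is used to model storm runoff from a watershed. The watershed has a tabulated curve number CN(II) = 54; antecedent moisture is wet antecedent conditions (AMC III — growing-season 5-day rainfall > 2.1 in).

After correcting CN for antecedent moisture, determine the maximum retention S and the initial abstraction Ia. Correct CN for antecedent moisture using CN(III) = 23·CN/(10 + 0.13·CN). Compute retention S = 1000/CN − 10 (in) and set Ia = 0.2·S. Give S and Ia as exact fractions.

S = 100/27 in ≈ 3.704 in; Ia = 20/27 in ≈ 0.741 in

Adjust CN=54 to AMC III: 23·54/(10 + 0.13·54) → 1242 ÷ (851/50) = 2700/37 ≈ 72.973
S = 1000/(2700/37) − 10 = 100/27 in ≈ 3.704 in
Initial abstraction Ia = S/5 = (100/27)/5 = 20/27 ≈ 0.741 in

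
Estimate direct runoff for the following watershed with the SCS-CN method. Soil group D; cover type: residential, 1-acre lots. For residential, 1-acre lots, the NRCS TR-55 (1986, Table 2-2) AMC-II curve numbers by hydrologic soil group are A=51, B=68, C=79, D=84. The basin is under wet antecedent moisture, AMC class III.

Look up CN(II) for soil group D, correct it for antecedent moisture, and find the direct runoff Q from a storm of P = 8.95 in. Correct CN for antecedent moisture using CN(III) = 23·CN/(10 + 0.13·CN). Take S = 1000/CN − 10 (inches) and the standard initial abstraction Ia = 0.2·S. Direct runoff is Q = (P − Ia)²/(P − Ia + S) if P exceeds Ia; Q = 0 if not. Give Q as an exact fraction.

Q = 7200710449/896998620 in ≈ 8.028 in

NRCS table: residential, 1-acre lots, soil group D → CN(II) = 84
CN(III) from CN(II)=84: (23·84)/(10 + 0.13·84) = 48300/523 ≈ 92.352
Max retention: S = 1000/(48300/523) − 10 = 400/483 in (≈ 0.828 in)
Ia = 0.2·(400/483) = 80/483 in ≈ 0.166 in
Excess rainfall: 8.950 − 0.166 = 8.784 in; P > Ia so Q > 0
Runoff Q = (P−Ia)²/(P−Ia+S) = (8.784)²/(8.784+0.828) = 7200710449/896998620 ≈ 8.028 in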